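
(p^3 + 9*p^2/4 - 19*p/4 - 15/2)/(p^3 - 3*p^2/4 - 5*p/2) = (p + 3)/p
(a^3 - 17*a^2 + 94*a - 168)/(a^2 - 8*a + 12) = (a^2 - 11*a + 28)/(a - 2)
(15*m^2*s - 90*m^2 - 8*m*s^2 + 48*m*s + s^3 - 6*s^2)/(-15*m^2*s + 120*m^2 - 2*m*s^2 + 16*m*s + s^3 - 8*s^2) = (-3*m*s + 18*m + s^2 - 6*s)/(3*m*s - 24*m + s^2 - 8*s)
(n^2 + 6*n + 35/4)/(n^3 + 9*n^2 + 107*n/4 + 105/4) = 1/(n + 3)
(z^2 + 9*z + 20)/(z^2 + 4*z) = (z + 5)/z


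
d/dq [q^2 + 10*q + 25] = 2*q + 10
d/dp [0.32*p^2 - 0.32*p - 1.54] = 0.64*p - 0.32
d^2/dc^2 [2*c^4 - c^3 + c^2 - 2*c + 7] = 24*c^2 - 6*c + 2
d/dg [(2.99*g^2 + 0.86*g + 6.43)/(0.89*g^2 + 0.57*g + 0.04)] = (0.938899999999999*g^2 - 11.2062*g - 3.6307)/(0.7921*g^4 + 1.0146*g^3 + 0.3961*g^2 + 0.0456*g + 0.0016)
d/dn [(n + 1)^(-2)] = -2/(n + 1)^3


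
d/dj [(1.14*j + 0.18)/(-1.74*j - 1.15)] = (-1.736172*j - 1.14747)/(1.74*j + 1.15)^3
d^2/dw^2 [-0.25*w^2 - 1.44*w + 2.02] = -0.500000000000000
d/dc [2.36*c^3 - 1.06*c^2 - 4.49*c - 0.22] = 7.08*c^2 - 2.12*c - 4.49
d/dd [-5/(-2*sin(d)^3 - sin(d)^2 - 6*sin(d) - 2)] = 10*(-sin(d) + 3*cos(d)^2 - 6)*cos(d)/(2*sin(d)^3 + sin(d)^2 + 6*sin(d) + 2)^2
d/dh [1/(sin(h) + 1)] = -cos(h)/(sin(h) + 1)^2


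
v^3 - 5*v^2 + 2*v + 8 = (v - 4)*(v - 2)*(v + 1)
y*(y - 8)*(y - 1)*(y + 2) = y^4 - 7*y^3 - 10*y^2 + 16*y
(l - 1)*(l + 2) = l^2 + l - 2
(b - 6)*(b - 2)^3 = b^4 - 12*b^3 + 48*b^2 - 80*b + 48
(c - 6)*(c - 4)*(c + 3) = c^3 - 7*c^2 - 6*c + 72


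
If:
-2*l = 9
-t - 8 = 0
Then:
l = -9/2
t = -8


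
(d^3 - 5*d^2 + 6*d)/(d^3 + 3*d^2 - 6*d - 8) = d*(d - 3)/(d^2 + 5*d + 4)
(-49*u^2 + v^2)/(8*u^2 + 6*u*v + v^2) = (-49*u^2 + v^2)/(8*u^2 + 6*u*v + v^2)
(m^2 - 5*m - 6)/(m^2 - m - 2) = (m - 6)/(m - 2)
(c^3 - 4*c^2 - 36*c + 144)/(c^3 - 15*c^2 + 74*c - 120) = (c + 6)/(c - 5)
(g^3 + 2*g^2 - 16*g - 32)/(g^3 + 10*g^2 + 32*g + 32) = (g - 4)/(g + 4)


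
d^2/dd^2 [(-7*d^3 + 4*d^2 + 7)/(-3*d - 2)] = 2*(63*d^3 + 126*d^2 + 84*d - 79)/(27*d^3 + 54*d^2 + 36*d + 8)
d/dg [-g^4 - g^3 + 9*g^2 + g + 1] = -4*g^3 - 3*g^2 + 18*g + 1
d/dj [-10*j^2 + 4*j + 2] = 4 - 20*j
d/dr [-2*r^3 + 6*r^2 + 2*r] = -6*r^2 + 12*r + 2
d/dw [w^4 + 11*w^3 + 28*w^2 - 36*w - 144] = 4*w^3 + 33*w^2 + 56*w - 36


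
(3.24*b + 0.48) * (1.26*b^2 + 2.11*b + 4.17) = 4.0824*b^3 + 7.4412*b^2 + 14.5236*b + 2.0016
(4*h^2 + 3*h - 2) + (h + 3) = 4*h^2 + 4*h + 1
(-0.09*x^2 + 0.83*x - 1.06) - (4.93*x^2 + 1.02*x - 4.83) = -5.02*x^2 - 0.19*x + 3.77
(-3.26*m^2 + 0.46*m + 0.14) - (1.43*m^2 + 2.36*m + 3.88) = -4.69*m^2 - 1.9*m - 3.74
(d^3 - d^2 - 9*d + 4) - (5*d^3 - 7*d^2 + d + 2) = -4*d^3 + 6*d^2 - 10*d + 2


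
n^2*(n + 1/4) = n^3 + n^2/4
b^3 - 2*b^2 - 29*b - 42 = (b - 7)*(b + 2)*(b + 3)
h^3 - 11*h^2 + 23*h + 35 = (h - 7)*(h - 5)*(h + 1)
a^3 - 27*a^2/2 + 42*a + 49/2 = (a - 7)^2*(a + 1/2)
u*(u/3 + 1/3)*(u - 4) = u^3/3 - u^2 - 4*u/3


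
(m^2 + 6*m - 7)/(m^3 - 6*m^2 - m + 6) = (m + 7)/(m^2 - 5*m - 6)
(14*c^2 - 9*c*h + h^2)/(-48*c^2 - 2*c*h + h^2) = (-14*c^2 + 9*c*h - h^2)/(48*c^2 + 2*c*h - h^2)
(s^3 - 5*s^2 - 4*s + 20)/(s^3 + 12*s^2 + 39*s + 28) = (s^3 - 5*s^2 - 4*s + 20)/(s^3 + 12*s^2 + 39*s + 28)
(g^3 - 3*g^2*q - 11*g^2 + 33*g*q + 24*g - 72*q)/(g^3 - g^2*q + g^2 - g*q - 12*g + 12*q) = (-g^2 + 3*g*q + 8*g - 24*q)/(-g^2 + g*q - 4*g + 4*q)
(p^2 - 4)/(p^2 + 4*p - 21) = (p^2 - 4)/(p^2 + 4*p - 21)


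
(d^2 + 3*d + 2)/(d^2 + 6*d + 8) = (d + 1)/(d + 4)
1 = 1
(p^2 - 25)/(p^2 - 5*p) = (p + 5)/p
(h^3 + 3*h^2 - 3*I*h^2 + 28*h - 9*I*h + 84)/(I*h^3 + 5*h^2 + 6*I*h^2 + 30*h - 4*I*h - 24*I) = -(I*h^3 + 3*h^2*(1 + I) + h*(9 + 28*I) + 84*I)/(h^3 + h^2*(6 - 5*I) - 2*h*(2 + 15*I) - 24)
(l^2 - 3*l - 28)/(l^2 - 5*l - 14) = (l + 4)/(l + 2)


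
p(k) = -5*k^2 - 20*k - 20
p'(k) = -10*k - 20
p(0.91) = -42.34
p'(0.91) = -29.10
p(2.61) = -106.26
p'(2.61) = -46.10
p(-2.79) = -3.12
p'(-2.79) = 7.90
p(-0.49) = -11.40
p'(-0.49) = -15.10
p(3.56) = -154.57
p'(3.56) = -55.60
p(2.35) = -94.61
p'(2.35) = -43.50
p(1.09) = -47.74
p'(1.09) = -30.90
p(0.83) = -40.04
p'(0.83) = -28.30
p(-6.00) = -80.00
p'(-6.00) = 40.00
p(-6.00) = -80.00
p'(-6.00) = 40.00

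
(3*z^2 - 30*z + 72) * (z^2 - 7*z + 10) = 3*z^4 - 51*z^3 + 312*z^2 - 804*z + 720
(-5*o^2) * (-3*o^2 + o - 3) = 15*o^4 - 5*o^3 + 15*o^2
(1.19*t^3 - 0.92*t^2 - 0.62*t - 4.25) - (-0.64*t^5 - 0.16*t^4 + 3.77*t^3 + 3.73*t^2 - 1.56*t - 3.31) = 0.64*t^5 + 0.16*t^4 - 2.58*t^3 - 4.65*t^2 + 0.94*t - 0.94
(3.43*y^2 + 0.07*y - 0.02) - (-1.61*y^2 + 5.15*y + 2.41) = 5.04*y^2 - 5.08*y - 2.43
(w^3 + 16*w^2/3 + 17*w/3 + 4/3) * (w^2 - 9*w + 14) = w^5 - 11*w^4/3 - 85*w^3/3 + 25*w^2 + 202*w/3 + 56/3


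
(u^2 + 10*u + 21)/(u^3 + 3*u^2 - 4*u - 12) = (u + 7)/(u^2 - 4)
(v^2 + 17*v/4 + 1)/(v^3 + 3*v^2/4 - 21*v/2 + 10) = (4*v + 1)/(4*v^2 - 13*v + 10)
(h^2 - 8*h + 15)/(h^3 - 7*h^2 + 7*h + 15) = 1/(h + 1)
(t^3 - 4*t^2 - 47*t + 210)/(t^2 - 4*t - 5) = (t^2 + t - 42)/(t + 1)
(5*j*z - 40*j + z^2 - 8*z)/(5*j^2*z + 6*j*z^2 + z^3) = (z - 8)/(z*(j + z))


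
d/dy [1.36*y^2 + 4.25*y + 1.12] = 2.72*y + 4.25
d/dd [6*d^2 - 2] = 12*d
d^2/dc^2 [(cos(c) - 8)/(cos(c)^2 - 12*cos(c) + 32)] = (sin(c)^2 - 4*cos(c) + 1)/(cos(c) - 4)^3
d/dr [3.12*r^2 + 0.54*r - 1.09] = 6.24*r + 0.54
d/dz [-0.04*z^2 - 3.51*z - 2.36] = -0.08*z - 3.51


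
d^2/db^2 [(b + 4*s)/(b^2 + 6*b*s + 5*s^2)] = 2*(4*(b + 3*s)^2*(b + 4*s) - (3*b + 10*s)*(b^2 + 6*b*s + 5*s^2))/(b^2 + 6*b*s + 5*s^2)^3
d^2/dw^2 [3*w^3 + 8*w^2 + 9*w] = 18*w + 16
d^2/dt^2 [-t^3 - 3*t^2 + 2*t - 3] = -6*t - 6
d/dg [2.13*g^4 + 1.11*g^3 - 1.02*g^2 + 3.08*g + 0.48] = 8.52*g^3 + 3.33*g^2 - 2.04*g + 3.08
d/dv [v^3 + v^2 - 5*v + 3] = 3*v^2 + 2*v - 5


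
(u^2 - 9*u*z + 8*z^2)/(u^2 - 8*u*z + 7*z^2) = (-u + 8*z)/(-u + 7*z)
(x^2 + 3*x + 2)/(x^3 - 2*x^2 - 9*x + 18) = (x^2 + 3*x + 2)/(x^3 - 2*x^2 - 9*x + 18)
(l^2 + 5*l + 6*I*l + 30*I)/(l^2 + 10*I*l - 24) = (l + 5)/(l + 4*I)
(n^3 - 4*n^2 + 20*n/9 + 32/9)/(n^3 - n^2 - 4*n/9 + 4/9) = (3*n^2 - 14*n + 16)/(3*n^2 - 5*n + 2)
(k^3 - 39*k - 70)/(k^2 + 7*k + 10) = k - 7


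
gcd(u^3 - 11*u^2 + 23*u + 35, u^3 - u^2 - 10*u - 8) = u + 1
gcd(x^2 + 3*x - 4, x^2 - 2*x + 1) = x - 1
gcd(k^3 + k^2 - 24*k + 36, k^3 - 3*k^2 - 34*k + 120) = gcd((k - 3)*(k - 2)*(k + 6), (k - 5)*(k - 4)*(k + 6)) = k + 6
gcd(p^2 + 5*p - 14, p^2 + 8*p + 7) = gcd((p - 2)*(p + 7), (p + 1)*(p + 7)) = p + 7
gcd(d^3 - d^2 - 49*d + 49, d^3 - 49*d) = d^2 - 49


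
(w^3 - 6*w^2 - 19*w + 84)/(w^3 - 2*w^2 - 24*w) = (w^2 - 10*w + 21)/(w*(w - 6))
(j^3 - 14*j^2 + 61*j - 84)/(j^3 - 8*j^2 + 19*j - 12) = (j - 7)/(j - 1)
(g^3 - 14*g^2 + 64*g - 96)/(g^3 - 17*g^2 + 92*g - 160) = (g^2 - 10*g + 24)/(g^2 - 13*g + 40)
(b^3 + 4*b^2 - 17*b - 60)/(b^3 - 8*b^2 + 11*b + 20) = (b^2 + 8*b + 15)/(b^2 - 4*b - 5)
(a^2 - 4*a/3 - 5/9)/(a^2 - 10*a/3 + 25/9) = (3*a + 1)/(3*a - 5)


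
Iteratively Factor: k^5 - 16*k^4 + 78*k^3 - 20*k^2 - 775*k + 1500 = (k - 5)*(k^4 - 11*k^3 + 23*k^2 + 95*k - 300) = (k - 5)*(k - 4)*(k^3 - 7*k^2 - 5*k + 75) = (k - 5)*(k - 4)*(k + 3)*(k^2 - 10*k + 25) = (k - 5)^2*(k - 4)*(k + 3)*(k - 5)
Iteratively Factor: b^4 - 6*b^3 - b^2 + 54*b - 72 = (b + 3)*(b^3 - 9*b^2 + 26*b - 24) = (b - 3)*(b + 3)*(b^2 - 6*b + 8) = (b - 3)*(b - 2)*(b + 3)*(b - 4)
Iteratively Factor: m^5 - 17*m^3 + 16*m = (m + 4)*(m^4 - 4*m^3 - m^2 + 4*m) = (m - 4)*(m + 4)*(m^3 - m) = (m - 4)*(m - 1)*(m + 4)*(m^2 + m) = m*(m - 4)*(m - 1)*(m + 4)*(m + 1)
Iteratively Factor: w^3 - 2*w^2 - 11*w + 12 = (w + 3)*(w^2 - 5*w + 4) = (w - 1)*(w + 3)*(w - 4)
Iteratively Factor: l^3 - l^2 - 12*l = (l + 3)*(l^2 - 4*l) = l*(l + 3)*(l - 4)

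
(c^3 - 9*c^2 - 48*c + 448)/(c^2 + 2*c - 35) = (c^2 - 16*c + 64)/(c - 5)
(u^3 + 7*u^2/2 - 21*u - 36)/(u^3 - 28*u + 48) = (u + 3/2)/(u - 2)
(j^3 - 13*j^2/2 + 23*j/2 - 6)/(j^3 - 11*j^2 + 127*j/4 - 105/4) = 2*(j^2 - 5*j + 4)/(2*j^2 - 19*j + 35)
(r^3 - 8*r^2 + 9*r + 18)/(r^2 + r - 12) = (r^2 - 5*r - 6)/(r + 4)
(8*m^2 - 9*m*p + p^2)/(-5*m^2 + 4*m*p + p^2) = (-8*m + p)/(5*m + p)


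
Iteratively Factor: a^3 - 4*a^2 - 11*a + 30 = (a - 5)*(a^2 + a - 6) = (a - 5)*(a - 2)*(a + 3)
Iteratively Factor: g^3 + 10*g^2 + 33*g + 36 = (g + 4)*(g^2 + 6*g + 9) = (g + 3)*(g + 4)*(g + 3)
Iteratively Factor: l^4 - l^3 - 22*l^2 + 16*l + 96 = (l - 3)*(l^3 + 2*l^2 - 16*l - 32) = (l - 4)*(l - 3)*(l^2 + 6*l + 8) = (l - 4)*(l - 3)*(l + 2)*(l + 4)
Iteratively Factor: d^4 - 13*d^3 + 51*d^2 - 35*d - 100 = (d - 4)*(d^3 - 9*d^2 + 15*d + 25) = (d - 5)*(d - 4)*(d^2 - 4*d - 5) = (d - 5)*(d - 4)*(d + 1)*(d - 5)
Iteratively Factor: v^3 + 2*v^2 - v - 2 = (v + 1)*(v^2 + v - 2) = (v + 1)*(v + 2)*(v - 1)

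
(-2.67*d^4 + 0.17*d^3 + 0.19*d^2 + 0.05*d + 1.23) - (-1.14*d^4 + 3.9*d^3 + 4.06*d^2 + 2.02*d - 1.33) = -1.53*d^4 - 3.73*d^3 - 3.87*d^2 - 1.97*d + 2.56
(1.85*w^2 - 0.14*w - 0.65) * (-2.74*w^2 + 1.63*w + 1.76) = -5.069*w^4 + 3.3991*w^3 + 4.8088*w^2 - 1.3059*w - 1.144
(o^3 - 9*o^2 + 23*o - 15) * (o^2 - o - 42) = o^5 - 10*o^4 - 10*o^3 + 340*o^2 - 951*o + 630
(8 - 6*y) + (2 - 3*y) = 10 - 9*y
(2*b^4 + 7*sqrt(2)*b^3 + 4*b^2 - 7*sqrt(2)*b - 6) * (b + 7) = 2*b^5 + 7*sqrt(2)*b^4 + 14*b^4 + 4*b^3 + 49*sqrt(2)*b^3 - 7*sqrt(2)*b^2 + 28*b^2 - 49*sqrt(2)*b - 6*b - 42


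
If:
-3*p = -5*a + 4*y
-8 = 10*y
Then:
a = 3*p/5 - 16/25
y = -4/5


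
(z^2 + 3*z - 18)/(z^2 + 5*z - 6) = (z - 3)/(z - 1)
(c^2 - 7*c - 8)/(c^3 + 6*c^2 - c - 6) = (c - 8)/(c^2 + 5*c - 6)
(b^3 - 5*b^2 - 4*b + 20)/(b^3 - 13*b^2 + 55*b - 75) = (b^2 - 4)/(b^2 - 8*b + 15)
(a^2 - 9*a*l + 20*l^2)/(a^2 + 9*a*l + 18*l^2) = (a^2 - 9*a*l + 20*l^2)/(a^2 + 9*a*l + 18*l^2)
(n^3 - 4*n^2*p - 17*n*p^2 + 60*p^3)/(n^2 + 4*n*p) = n - 8*p + 15*p^2/n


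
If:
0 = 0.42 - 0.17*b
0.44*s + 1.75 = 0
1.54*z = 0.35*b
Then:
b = 2.47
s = -3.98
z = 0.56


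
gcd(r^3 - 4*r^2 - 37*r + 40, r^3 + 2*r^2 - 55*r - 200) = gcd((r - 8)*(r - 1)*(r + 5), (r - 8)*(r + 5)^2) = r^2 - 3*r - 40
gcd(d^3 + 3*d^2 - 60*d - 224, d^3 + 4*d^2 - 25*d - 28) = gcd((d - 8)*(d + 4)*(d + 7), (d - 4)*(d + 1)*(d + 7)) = d + 7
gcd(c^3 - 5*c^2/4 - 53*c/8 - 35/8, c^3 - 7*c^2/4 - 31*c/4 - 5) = c^2 + 9*c/4 + 5/4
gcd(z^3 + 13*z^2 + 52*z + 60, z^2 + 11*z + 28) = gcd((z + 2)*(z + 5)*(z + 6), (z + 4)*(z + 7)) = 1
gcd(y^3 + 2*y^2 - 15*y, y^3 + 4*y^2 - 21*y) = y^2 - 3*y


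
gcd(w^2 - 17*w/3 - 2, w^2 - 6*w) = w - 6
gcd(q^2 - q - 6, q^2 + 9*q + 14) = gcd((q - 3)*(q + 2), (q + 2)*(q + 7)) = q + 2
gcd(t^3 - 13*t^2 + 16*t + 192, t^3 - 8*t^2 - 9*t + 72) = t^2 - 5*t - 24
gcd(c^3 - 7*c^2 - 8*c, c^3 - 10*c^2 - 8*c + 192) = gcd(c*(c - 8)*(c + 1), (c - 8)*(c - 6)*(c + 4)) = c - 8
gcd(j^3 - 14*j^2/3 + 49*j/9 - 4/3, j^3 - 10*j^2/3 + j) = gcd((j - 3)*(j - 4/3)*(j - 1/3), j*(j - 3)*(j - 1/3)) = j^2 - 10*j/3 + 1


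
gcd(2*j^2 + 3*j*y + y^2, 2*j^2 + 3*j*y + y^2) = 2*j^2 + 3*j*y + y^2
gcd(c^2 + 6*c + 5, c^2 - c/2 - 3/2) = c + 1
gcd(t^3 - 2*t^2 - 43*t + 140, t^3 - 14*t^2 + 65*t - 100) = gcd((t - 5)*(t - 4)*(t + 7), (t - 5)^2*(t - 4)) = t^2 - 9*t + 20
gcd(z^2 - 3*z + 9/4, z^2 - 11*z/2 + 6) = z - 3/2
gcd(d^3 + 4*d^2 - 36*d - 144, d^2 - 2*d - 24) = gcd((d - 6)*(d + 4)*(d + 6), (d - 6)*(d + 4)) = d^2 - 2*d - 24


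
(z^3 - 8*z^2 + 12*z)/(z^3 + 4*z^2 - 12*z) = (z - 6)/(z + 6)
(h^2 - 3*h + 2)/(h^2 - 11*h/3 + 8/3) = 3*(h - 2)/(3*h - 8)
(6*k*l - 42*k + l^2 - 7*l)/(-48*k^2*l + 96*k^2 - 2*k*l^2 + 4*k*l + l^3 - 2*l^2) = (7 - l)/(8*k*l - 16*k - l^2 + 2*l)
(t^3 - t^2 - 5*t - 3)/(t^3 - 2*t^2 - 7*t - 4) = (t - 3)/(t - 4)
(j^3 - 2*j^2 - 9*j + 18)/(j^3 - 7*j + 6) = (j - 3)/(j - 1)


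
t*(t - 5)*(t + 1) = t^3 - 4*t^2 - 5*t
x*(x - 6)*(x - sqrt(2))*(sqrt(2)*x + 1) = sqrt(2)*x^4 - 6*sqrt(2)*x^3 - x^3 - sqrt(2)*x^2 + 6*x^2 + 6*sqrt(2)*x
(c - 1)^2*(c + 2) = c^3 - 3*c + 2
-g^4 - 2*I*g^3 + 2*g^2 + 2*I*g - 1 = (g + I)^2*(I*g - I)*(I*g + I)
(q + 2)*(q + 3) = q^2 + 5*q + 6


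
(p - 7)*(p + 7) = p^2 - 49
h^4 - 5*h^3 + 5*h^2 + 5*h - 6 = (h - 3)*(h - 2)*(h - 1)*(h + 1)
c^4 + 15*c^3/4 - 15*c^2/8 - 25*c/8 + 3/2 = (c - 3/4)*(c - 1/2)*(c + 1)*(c + 4)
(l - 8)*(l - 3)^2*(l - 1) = l^4 - 15*l^3 + 71*l^2 - 129*l + 72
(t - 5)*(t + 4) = t^2 - t - 20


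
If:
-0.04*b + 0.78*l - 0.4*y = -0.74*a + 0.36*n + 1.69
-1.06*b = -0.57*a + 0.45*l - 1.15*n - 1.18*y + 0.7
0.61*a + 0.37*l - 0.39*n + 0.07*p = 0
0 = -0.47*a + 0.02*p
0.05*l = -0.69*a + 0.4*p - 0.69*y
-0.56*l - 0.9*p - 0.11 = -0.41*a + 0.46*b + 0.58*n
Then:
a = -0.09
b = -1.26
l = 2.32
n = 1.69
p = -2.05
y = -1.27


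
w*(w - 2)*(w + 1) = w^3 - w^2 - 2*w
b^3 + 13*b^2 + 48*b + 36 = (b + 1)*(b + 6)^2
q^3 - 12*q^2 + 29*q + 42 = (q - 7)*(q - 6)*(q + 1)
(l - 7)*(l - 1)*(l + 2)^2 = l^4 - 4*l^3 - 21*l^2 - 4*l + 28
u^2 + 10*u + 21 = (u + 3)*(u + 7)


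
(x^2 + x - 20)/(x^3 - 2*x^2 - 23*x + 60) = 1/(x - 3)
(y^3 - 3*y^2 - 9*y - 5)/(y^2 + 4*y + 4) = (y^3 - 3*y^2 - 9*y - 5)/(y^2 + 4*y + 4)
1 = 1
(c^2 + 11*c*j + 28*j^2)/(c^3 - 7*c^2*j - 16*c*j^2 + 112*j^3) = (c + 7*j)/(c^2 - 11*c*j + 28*j^2)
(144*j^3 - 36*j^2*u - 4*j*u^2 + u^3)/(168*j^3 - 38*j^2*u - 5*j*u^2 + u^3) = (-6*j + u)/(-7*j + u)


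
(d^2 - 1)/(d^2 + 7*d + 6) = (d - 1)/(d + 6)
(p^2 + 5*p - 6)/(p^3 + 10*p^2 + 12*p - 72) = (p - 1)/(p^2 + 4*p - 12)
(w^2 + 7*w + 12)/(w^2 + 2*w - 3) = (w + 4)/(w - 1)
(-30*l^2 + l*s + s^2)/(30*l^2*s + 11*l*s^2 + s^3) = (-5*l + s)/(s*(5*l + s))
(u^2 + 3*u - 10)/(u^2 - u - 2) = (u + 5)/(u + 1)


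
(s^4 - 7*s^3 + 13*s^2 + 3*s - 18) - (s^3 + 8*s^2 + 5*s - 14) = s^4 - 8*s^3 + 5*s^2 - 2*s - 4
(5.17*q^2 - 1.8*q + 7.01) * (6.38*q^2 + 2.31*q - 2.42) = 32.9846*q^4 + 0.4587*q^3 + 28.0544*q^2 + 20.5491*q - 16.9642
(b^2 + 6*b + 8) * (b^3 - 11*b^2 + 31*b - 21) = b^5 - 5*b^4 - 27*b^3 + 77*b^2 + 122*b - 168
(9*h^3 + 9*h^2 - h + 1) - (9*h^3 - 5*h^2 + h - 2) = 14*h^2 - 2*h + 3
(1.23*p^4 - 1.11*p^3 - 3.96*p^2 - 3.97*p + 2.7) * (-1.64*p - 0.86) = -2.0172*p^5 + 0.7626*p^4 + 7.449*p^3 + 9.9164*p^2 - 1.0138*p - 2.322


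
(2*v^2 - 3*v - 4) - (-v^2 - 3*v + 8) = 3*v^2 - 12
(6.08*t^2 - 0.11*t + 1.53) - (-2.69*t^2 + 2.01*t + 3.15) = 8.77*t^2 - 2.12*t - 1.62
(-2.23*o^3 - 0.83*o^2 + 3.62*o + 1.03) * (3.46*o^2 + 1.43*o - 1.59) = -7.7158*o^5 - 6.0607*o^4 + 14.884*o^3 + 10.0601*o^2 - 4.2829*o - 1.6377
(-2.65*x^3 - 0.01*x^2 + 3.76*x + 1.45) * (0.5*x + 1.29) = -1.325*x^4 - 3.4235*x^3 + 1.8671*x^2 + 5.5754*x + 1.8705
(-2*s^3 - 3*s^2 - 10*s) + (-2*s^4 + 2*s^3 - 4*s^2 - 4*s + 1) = -2*s^4 - 7*s^2 - 14*s + 1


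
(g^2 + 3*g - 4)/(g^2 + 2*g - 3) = (g + 4)/(g + 3)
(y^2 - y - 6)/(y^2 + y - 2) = (y - 3)/(y - 1)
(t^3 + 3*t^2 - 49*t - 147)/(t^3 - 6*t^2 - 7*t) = (t^2 + 10*t + 21)/(t*(t + 1))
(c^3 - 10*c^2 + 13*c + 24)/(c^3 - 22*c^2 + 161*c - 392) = (c^2 - 2*c - 3)/(c^2 - 14*c + 49)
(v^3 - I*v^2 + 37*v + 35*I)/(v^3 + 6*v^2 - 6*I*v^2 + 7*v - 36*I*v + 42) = (v + 5*I)/(v + 6)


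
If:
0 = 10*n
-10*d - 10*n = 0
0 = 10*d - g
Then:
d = 0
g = 0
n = 0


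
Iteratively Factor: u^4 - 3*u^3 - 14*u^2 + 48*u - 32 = (u - 1)*(u^3 - 2*u^2 - 16*u + 32) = (u - 2)*(u - 1)*(u^2 - 16) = (u - 4)*(u - 2)*(u - 1)*(u + 4)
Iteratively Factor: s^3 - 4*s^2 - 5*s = (s)*(s^2 - 4*s - 5) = s*(s + 1)*(s - 5)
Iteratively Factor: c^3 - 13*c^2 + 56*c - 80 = (c - 4)*(c^2 - 9*c + 20) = (c - 5)*(c - 4)*(c - 4)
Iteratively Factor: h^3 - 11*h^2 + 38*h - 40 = (h - 5)*(h^2 - 6*h + 8) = (h - 5)*(h - 4)*(h - 2)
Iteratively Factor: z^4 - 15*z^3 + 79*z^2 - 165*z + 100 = (z - 1)*(z^3 - 14*z^2 + 65*z - 100) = (z - 5)*(z - 1)*(z^2 - 9*z + 20) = (z - 5)*(z - 4)*(z - 1)*(z - 5)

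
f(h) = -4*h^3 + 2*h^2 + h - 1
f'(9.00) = -935.00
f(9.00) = -2746.00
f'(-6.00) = -455.00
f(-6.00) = 929.00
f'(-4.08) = -215.08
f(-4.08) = 299.88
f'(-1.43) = -29.26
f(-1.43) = 13.36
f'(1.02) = -7.40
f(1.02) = -2.14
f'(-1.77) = -43.67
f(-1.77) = 25.68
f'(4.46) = -219.86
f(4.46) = -311.62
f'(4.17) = -190.99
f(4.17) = -252.10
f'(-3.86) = -193.24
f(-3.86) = 254.99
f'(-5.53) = -388.09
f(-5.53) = 731.08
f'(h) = -12*h^2 + 4*h + 1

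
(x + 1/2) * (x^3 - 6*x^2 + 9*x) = x^4 - 11*x^3/2 + 6*x^2 + 9*x/2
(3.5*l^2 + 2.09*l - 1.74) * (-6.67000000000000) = -23.345*l^2 - 13.9403*l + 11.6058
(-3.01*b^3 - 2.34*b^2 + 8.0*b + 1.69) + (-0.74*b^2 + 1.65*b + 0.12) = -3.01*b^3 - 3.08*b^2 + 9.65*b + 1.81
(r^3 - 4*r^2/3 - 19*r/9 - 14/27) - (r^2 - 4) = r^3 - 7*r^2/3 - 19*r/9 + 94/27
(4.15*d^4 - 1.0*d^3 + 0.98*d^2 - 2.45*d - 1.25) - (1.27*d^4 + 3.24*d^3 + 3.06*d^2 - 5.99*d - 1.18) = 2.88*d^4 - 4.24*d^3 - 2.08*d^2 + 3.54*d - 0.0700000000000001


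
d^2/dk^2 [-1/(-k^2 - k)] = 2*(-k*(k + 1) + (2*k + 1)^2)/(k^3*(k + 1)^3)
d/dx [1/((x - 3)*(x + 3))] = -2*x/(x^4 - 18*x^2 + 81)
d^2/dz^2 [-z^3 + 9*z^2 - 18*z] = 18 - 6*z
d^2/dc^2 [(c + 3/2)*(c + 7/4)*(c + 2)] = 6*c + 21/2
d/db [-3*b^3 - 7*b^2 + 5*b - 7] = -9*b^2 - 14*b + 5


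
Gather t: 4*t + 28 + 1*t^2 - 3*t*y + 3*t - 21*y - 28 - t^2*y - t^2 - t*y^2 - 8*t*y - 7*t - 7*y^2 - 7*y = -t^2*y + t*(-y^2 - 11*y) - 7*y^2 - 28*y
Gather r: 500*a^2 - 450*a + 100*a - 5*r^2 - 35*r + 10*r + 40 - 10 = 500*a^2 - 350*a - 5*r^2 - 25*r + 30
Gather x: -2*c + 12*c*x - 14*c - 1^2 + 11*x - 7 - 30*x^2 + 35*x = -16*c - 30*x^2 + x*(12*c + 46) - 8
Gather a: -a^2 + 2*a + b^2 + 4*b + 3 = -a^2 + 2*a + b^2 + 4*b + 3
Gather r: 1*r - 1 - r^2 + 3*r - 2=-r^2 + 4*r - 3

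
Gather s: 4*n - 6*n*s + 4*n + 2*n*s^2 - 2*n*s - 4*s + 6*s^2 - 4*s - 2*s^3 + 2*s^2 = 8*n - 2*s^3 + s^2*(2*n + 8) + s*(-8*n - 8)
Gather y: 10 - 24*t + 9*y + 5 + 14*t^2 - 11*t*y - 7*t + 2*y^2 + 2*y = 14*t^2 - 31*t + 2*y^2 + y*(11 - 11*t) + 15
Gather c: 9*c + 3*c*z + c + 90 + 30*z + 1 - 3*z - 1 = c*(3*z + 10) + 27*z + 90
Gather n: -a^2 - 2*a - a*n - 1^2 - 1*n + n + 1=-a^2 - a*n - 2*a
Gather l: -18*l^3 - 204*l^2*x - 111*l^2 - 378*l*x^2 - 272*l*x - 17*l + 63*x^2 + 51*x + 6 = -18*l^3 + l^2*(-204*x - 111) + l*(-378*x^2 - 272*x - 17) + 63*x^2 + 51*x + 6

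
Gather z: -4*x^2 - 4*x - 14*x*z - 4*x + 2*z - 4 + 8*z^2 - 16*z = -4*x^2 - 8*x + 8*z^2 + z*(-14*x - 14) - 4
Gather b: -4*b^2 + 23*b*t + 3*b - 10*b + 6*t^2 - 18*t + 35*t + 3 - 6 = -4*b^2 + b*(23*t - 7) + 6*t^2 + 17*t - 3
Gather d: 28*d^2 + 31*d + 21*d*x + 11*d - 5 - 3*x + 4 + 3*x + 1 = 28*d^2 + d*(21*x + 42)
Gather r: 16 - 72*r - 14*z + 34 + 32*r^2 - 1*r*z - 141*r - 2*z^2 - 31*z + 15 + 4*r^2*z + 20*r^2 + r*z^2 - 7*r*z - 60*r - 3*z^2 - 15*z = r^2*(4*z + 52) + r*(z^2 - 8*z - 273) - 5*z^2 - 60*z + 65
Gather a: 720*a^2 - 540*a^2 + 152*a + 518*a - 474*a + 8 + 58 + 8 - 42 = 180*a^2 + 196*a + 32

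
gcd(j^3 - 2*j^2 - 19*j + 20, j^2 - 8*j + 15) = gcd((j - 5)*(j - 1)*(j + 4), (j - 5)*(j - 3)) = j - 5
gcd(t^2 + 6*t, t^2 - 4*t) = t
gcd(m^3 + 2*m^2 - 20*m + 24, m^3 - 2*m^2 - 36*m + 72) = m^2 + 4*m - 12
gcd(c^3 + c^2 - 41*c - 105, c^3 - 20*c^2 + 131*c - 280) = c - 7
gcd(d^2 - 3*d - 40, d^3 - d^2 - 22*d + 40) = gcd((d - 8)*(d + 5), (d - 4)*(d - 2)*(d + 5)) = d + 5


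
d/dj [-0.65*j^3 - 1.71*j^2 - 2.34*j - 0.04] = -1.95*j^2 - 3.42*j - 2.34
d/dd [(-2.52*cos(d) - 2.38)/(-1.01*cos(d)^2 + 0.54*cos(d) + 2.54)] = (2.5452*cos(d)^2 + 4.8076*cos(d) + 5.1156)*sin(d)/(1.0201*cos(d)^4 - 1.0908*cos(d)^3 - 4.8392*cos(d)^2 + 2.7432*cos(d) + 6.4516)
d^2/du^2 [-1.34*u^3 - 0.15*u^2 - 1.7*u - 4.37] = -8.04*u - 0.3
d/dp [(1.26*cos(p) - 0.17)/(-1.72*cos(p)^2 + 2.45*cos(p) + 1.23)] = (-2.1672*cos(p)^2 + 0.5848*cos(p) - 1.9663)*sin(p)/(2.9584*cos(p)^4 - 8.428*cos(p)^3 + 1.7713*cos(p)^2 + 6.027*cos(p) + 1.5129)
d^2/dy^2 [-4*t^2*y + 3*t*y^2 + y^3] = 6*t + 6*y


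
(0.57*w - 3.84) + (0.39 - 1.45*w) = -0.88*w - 3.45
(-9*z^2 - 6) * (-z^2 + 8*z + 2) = 9*z^4 - 72*z^3 - 12*z^2 - 48*z - 12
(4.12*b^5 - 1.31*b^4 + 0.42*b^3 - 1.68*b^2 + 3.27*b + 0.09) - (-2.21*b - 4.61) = 4.12*b^5 - 1.31*b^4 + 0.42*b^3 - 1.68*b^2 + 5.48*b + 4.7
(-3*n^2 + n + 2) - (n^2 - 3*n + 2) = -4*n^2 + 4*n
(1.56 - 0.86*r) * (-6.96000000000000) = 5.9856*r - 10.8576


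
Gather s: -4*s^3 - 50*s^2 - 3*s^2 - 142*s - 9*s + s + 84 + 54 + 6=-4*s^3 - 53*s^2 - 150*s + 144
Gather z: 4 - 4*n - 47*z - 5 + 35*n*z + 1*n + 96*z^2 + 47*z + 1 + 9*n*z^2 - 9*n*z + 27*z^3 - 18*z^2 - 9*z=-3*n + 27*z^3 + z^2*(9*n + 78) + z*(26*n - 9)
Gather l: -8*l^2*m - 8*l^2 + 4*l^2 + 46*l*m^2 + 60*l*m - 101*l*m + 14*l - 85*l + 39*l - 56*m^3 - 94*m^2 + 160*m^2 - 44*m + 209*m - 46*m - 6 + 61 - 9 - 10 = l^2*(-8*m - 4) + l*(46*m^2 - 41*m - 32) - 56*m^3 + 66*m^2 + 119*m + 36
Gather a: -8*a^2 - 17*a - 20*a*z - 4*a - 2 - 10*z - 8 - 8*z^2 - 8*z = -8*a^2 + a*(-20*z - 21) - 8*z^2 - 18*z - 10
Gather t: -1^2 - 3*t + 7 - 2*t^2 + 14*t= -2*t^2 + 11*t + 6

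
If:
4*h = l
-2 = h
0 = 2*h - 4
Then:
No Solution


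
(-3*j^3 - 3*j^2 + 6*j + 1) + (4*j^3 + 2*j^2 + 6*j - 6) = j^3 - j^2 + 12*j - 5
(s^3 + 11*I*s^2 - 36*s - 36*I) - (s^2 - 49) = s^3 - s^2 + 11*I*s^2 - 36*s + 49 - 36*I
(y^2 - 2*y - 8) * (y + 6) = y^3 + 4*y^2 - 20*y - 48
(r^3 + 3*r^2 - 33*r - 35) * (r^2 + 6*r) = r^5 + 9*r^4 - 15*r^3 - 233*r^2 - 210*r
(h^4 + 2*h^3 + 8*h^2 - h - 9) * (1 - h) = -h^5 - h^4 - 6*h^3 + 9*h^2 + 8*h - 9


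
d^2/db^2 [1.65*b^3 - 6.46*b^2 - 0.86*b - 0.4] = 9.9*b - 12.92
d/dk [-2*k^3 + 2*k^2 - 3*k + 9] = -6*k^2 + 4*k - 3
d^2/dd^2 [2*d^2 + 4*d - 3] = 4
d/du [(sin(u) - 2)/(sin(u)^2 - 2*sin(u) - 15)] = (4*sin(u) + cos(u)^2 - 20)*cos(u)/((sin(u) - 5)^2*(sin(u) + 3)^2)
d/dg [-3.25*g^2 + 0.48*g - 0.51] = 0.48 - 6.5*g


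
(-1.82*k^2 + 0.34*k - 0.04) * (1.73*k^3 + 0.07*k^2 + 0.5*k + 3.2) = -3.1486*k^5 + 0.4608*k^4 - 0.9554*k^3 - 5.6568*k^2 + 1.068*k - 0.128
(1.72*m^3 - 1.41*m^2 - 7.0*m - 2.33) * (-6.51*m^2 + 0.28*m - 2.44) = -11.1972*m^5 + 9.6607*m^4 + 40.9784*m^3 + 16.6487*m^2 + 16.4276*m + 5.6852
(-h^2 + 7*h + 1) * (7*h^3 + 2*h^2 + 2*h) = -7*h^5 + 47*h^4 + 19*h^3 + 16*h^2 + 2*h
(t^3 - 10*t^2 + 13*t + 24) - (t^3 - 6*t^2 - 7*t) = -4*t^2 + 20*t + 24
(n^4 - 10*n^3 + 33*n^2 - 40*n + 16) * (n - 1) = n^5 - 11*n^4 + 43*n^3 - 73*n^2 + 56*n - 16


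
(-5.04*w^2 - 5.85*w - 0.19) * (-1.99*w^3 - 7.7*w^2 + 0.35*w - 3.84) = 10.0296*w^5 + 50.4495*w^4 + 43.6591*w^3 + 18.7691*w^2 + 22.3975*w + 0.7296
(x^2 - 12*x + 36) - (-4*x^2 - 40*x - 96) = 5*x^2 + 28*x + 132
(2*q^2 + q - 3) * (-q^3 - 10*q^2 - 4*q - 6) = -2*q^5 - 21*q^4 - 15*q^3 + 14*q^2 + 6*q + 18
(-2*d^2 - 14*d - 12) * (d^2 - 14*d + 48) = -2*d^4 + 14*d^3 + 88*d^2 - 504*d - 576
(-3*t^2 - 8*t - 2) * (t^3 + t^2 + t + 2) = -3*t^5 - 11*t^4 - 13*t^3 - 16*t^2 - 18*t - 4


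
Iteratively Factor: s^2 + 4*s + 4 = (s + 2)*(s + 2)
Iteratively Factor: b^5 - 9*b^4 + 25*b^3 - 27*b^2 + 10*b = (b - 1)*(b^4 - 8*b^3 + 17*b^2 - 10*b) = b*(b - 1)*(b^3 - 8*b^2 + 17*b - 10) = b*(b - 1)^2*(b^2 - 7*b + 10) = b*(b - 2)*(b - 1)^2*(b - 5)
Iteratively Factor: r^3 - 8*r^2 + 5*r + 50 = (r - 5)*(r^2 - 3*r - 10) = (r - 5)^2*(r + 2)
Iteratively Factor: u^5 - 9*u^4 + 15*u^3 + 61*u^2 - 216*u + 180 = (u - 2)*(u^4 - 7*u^3 + u^2 + 63*u - 90) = (u - 5)*(u - 2)*(u^3 - 2*u^2 - 9*u + 18) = (u - 5)*(u - 2)*(u + 3)*(u^2 - 5*u + 6) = (u - 5)*(u - 3)*(u - 2)*(u + 3)*(u - 2)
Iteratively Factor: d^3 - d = (d)*(d^2 - 1) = d*(d - 1)*(d + 1)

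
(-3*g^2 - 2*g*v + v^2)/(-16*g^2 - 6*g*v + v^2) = (3*g^2 + 2*g*v - v^2)/(16*g^2 + 6*g*v - v^2)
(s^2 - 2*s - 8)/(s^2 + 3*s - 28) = (s + 2)/(s + 7)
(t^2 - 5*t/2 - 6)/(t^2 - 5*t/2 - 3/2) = (-2*t^2 + 5*t + 12)/(-2*t^2 + 5*t + 3)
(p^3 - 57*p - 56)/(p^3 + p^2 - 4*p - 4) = (p^2 - p - 56)/(p^2 - 4)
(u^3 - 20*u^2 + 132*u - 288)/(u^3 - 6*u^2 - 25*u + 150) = (u^2 - 14*u + 48)/(u^2 - 25)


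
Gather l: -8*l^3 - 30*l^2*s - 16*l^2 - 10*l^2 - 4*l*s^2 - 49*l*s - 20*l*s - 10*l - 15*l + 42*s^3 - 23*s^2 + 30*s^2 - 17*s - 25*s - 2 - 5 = -8*l^3 + l^2*(-30*s - 26) + l*(-4*s^2 - 69*s - 25) + 42*s^3 + 7*s^2 - 42*s - 7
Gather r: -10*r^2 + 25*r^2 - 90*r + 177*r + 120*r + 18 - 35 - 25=15*r^2 + 207*r - 42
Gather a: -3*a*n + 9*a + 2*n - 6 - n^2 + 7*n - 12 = a*(9 - 3*n) - n^2 + 9*n - 18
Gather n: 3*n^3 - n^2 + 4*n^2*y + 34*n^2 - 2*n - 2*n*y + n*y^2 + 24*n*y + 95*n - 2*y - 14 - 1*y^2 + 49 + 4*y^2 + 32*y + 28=3*n^3 + n^2*(4*y + 33) + n*(y^2 + 22*y + 93) + 3*y^2 + 30*y + 63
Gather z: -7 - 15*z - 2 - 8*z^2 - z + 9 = -8*z^2 - 16*z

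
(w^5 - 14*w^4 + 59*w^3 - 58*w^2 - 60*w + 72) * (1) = w^5 - 14*w^4 + 59*w^3 - 58*w^2 - 60*w + 72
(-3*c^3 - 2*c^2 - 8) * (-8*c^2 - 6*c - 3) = 24*c^5 + 34*c^4 + 21*c^3 + 70*c^2 + 48*c + 24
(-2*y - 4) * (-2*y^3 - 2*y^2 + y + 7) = 4*y^4 + 12*y^3 + 6*y^2 - 18*y - 28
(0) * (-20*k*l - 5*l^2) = 0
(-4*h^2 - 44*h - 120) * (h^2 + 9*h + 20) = -4*h^4 - 80*h^3 - 596*h^2 - 1960*h - 2400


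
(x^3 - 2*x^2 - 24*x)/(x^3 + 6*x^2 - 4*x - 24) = x*(x^2 - 2*x - 24)/(x^3 + 6*x^2 - 4*x - 24)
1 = 1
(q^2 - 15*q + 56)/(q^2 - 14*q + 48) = (q - 7)/(q - 6)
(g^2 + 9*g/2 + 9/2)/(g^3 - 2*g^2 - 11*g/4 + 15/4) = 2*(g + 3)/(2*g^2 - 7*g + 5)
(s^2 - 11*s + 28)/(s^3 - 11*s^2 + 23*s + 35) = (s - 4)/(s^2 - 4*s - 5)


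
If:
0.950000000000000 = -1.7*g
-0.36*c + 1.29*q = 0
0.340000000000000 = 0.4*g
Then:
No Solution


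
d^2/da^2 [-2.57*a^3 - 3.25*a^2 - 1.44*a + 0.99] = -15.42*a - 6.5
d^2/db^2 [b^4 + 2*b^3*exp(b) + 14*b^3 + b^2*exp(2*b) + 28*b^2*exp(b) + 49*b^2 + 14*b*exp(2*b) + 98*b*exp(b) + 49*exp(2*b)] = 2*b^3*exp(b) + 4*b^2*exp(2*b) + 40*b^2*exp(b) + 12*b^2 + 64*b*exp(2*b) + 222*b*exp(b) + 84*b + 254*exp(2*b) + 252*exp(b) + 98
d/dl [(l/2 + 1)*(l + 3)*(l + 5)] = 3*l^2/2 + 10*l + 31/2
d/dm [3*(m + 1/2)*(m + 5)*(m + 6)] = 9*m^2 + 69*m + 213/2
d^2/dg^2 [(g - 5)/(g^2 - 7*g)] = 2*(3*g*(4 - g)*(g - 7) + (g - 5)*(2*g - 7)^2)/(g^3*(g - 7)^3)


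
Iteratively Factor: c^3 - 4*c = (c - 2)*(c^2 + 2*c) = c*(c - 2)*(c + 2)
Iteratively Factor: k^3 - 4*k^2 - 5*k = (k - 5)*(k^2 + k) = (k - 5)*(k + 1)*(k)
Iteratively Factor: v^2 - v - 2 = (v + 1)*(v - 2)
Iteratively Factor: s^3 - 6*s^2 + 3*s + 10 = (s - 2)*(s^2 - 4*s - 5) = (s - 2)*(s + 1)*(s - 5)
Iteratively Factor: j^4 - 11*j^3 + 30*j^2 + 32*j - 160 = (j - 4)*(j^3 - 7*j^2 + 2*j + 40) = (j - 4)^2*(j^2 - 3*j - 10) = (j - 5)*(j - 4)^2*(j + 2)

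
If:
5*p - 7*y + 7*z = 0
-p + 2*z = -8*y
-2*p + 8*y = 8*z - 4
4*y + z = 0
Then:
No Solution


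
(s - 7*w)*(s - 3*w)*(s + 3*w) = s^3 - 7*s^2*w - 9*s*w^2 + 63*w^3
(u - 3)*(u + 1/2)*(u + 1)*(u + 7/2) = u^4 + 2*u^3 - 37*u^2/4 - 31*u/2 - 21/4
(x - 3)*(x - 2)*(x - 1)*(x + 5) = x^4 - x^3 - 19*x^2 + 49*x - 30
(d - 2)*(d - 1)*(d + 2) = d^3 - d^2 - 4*d + 4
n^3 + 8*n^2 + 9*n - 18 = (n - 1)*(n + 3)*(n + 6)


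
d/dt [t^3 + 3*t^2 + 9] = 3*t*(t + 2)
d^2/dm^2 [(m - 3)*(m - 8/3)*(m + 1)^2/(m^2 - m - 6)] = 2*(3*m^3 + 18*m^2 + 36*m + 10)/(3*(m^3 + 6*m^2 + 12*m + 8))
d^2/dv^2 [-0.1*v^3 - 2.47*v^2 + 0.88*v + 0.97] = -0.6*v - 4.94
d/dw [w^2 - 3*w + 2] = 2*w - 3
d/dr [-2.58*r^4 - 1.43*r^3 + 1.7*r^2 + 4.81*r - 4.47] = -10.32*r^3 - 4.29*r^2 + 3.4*r + 4.81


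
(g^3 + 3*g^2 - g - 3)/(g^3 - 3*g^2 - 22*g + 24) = (g^2 + 4*g + 3)/(g^2 - 2*g - 24)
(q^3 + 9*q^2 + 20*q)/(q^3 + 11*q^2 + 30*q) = (q + 4)/(q + 6)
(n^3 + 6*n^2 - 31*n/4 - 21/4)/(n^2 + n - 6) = (n^3 + 6*n^2 - 31*n/4 - 21/4)/(n^2 + n - 6)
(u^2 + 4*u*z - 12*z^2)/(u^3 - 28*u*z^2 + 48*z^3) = 1/(u - 4*z)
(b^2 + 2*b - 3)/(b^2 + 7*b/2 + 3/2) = 2*(b - 1)/(2*b + 1)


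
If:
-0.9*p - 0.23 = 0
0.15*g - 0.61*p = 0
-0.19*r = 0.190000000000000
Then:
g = -1.04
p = -0.26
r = -1.00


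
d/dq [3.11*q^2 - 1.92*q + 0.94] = 6.22*q - 1.92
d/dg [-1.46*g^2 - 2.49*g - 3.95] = -2.92*g - 2.49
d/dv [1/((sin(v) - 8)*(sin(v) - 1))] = (9 - 2*sin(v))*cos(v)/((sin(v) - 8)^2*(sin(v) - 1)^2)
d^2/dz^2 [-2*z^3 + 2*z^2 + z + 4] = 4 - 12*z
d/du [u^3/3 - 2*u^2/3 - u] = u^2 - 4*u/3 - 1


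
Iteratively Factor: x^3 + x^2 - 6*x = (x + 3)*(x^2 - 2*x) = (x - 2)*(x + 3)*(x)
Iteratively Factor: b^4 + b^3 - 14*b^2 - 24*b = (b + 2)*(b^3 - b^2 - 12*b) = b*(b + 2)*(b^2 - b - 12) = b*(b + 2)*(b + 3)*(b - 4)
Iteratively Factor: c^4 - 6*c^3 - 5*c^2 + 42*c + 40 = (c + 1)*(c^3 - 7*c^2 + 2*c + 40) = (c - 4)*(c + 1)*(c^2 - 3*c - 10) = (c - 4)*(c + 1)*(c + 2)*(c - 5)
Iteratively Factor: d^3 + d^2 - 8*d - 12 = (d + 2)*(d^2 - d - 6) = (d - 3)*(d + 2)*(d + 2)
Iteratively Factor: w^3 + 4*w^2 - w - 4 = (w + 1)*(w^2 + 3*w - 4) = (w + 1)*(w + 4)*(w - 1)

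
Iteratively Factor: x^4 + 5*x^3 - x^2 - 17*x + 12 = (x + 3)*(x^3 + 2*x^2 - 7*x + 4) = (x + 3)*(x + 4)*(x^2 - 2*x + 1) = (x - 1)*(x + 3)*(x + 4)*(x - 1)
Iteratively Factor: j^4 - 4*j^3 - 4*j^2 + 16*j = (j + 2)*(j^3 - 6*j^2 + 8*j) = j*(j + 2)*(j^2 - 6*j + 8) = j*(j - 4)*(j + 2)*(j - 2)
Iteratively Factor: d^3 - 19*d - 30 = (d + 2)*(d^2 - 2*d - 15) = (d + 2)*(d + 3)*(d - 5)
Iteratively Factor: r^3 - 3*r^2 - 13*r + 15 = (r + 3)*(r^2 - 6*r + 5) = (r - 1)*(r + 3)*(r - 5)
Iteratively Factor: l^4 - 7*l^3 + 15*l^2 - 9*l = (l - 3)*(l^3 - 4*l^2 + 3*l) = (l - 3)*(l - 1)*(l^2 - 3*l) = l*(l - 3)*(l - 1)*(l - 3)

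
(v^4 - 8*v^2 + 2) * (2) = 2*v^4 - 16*v^2 + 4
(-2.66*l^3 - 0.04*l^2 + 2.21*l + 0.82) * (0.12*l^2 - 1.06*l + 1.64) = -0.3192*l^5 + 2.8148*l^4 - 4.0548*l^3 - 2.3098*l^2 + 2.7552*l + 1.3448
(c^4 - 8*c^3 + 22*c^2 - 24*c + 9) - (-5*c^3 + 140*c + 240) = c^4 - 3*c^3 + 22*c^2 - 164*c - 231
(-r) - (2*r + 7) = -3*r - 7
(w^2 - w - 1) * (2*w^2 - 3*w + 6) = 2*w^4 - 5*w^3 + 7*w^2 - 3*w - 6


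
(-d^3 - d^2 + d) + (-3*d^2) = -d^3 - 4*d^2 + d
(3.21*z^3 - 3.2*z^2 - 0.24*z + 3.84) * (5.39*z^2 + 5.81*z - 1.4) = 17.3019*z^5 + 1.4021*z^4 - 24.3796*z^3 + 23.7832*z^2 + 22.6464*z - 5.376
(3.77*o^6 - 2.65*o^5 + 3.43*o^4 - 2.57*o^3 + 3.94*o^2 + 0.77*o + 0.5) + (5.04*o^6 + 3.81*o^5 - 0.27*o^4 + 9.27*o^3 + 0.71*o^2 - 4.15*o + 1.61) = 8.81*o^6 + 1.16*o^5 + 3.16*o^4 + 6.7*o^3 + 4.65*o^2 - 3.38*o + 2.11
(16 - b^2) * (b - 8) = -b^3 + 8*b^2 + 16*b - 128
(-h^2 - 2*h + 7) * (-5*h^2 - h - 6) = 5*h^4 + 11*h^3 - 27*h^2 + 5*h - 42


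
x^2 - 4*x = x*(x - 4)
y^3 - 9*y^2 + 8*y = y*(y - 8)*(y - 1)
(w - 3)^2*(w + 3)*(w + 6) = w^4 + 3*w^3 - 27*w^2 - 27*w + 162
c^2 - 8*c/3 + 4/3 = (c - 2)*(c - 2/3)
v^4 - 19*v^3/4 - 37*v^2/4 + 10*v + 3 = (v - 6)*(v - 1)*(v + 1/4)*(v + 2)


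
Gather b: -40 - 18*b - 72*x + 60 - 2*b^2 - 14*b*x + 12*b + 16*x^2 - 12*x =-2*b^2 + b*(-14*x - 6) + 16*x^2 - 84*x + 20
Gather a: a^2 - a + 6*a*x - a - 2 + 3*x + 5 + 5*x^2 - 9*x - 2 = a^2 + a*(6*x - 2) + 5*x^2 - 6*x + 1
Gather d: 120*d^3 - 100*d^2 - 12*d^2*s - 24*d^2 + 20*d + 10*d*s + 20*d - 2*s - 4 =120*d^3 + d^2*(-12*s - 124) + d*(10*s + 40) - 2*s - 4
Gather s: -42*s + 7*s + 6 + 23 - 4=25 - 35*s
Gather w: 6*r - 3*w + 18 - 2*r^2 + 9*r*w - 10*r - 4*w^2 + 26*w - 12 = -2*r^2 - 4*r - 4*w^2 + w*(9*r + 23) + 6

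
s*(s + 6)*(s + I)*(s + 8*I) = s^4 + 6*s^3 + 9*I*s^3 - 8*s^2 + 54*I*s^2 - 48*s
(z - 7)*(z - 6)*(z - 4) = z^3 - 17*z^2 + 94*z - 168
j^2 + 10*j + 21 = (j + 3)*(j + 7)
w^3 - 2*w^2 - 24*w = w*(w - 6)*(w + 4)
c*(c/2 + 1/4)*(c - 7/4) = c^3/2 - 5*c^2/8 - 7*c/16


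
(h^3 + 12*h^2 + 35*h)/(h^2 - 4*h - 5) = h*(h^2 + 12*h + 35)/(h^2 - 4*h - 5)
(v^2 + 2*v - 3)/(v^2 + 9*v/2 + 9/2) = 2*(v - 1)/(2*v + 3)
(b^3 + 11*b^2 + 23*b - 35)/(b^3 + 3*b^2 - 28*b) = (b^2 + 4*b - 5)/(b*(b - 4))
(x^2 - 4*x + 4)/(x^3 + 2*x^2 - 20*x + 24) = 1/(x + 6)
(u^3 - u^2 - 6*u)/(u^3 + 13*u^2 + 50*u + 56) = u*(u - 3)/(u^2 + 11*u + 28)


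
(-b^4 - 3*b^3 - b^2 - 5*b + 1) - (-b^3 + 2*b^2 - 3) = -b^4 - 2*b^3 - 3*b^2 - 5*b + 4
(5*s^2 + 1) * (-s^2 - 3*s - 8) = -5*s^4 - 15*s^3 - 41*s^2 - 3*s - 8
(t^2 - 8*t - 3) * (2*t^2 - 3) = 2*t^4 - 16*t^3 - 9*t^2 + 24*t + 9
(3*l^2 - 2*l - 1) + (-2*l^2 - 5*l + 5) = l^2 - 7*l + 4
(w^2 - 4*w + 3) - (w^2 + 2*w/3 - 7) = 10 - 14*w/3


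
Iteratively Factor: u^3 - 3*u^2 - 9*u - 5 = (u - 5)*(u^2 + 2*u + 1) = (u - 5)*(u + 1)*(u + 1)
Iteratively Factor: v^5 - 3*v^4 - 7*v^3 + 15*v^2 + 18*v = (v + 1)*(v^4 - 4*v^3 - 3*v^2 + 18*v) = (v + 1)*(v + 2)*(v^3 - 6*v^2 + 9*v) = v*(v + 1)*(v + 2)*(v^2 - 6*v + 9) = v*(v - 3)*(v + 1)*(v + 2)*(v - 3)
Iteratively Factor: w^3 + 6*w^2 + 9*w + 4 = (w + 1)*(w^2 + 5*w + 4) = (w + 1)^2*(w + 4)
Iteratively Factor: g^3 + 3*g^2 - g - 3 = (g + 3)*(g^2 - 1) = (g - 1)*(g + 3)*(g + 1)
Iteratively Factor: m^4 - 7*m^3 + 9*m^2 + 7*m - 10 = (m - 1)*(m^3 - 6*m^2 + 3*m + 10) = (m - 5)*(m - 1)*(m^2 - m - 2) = (m - 5)*(m - 1)*(m + 1)*(m - 2)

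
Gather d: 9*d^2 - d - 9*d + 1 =9*d^2 - 10*d + 1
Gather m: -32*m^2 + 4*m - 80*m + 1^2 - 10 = -32*m^2 - 76*m - 9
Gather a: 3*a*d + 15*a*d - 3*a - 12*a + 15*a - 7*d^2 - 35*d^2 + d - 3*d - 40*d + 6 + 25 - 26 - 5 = 18*a*d - 42*d^2 - 42*d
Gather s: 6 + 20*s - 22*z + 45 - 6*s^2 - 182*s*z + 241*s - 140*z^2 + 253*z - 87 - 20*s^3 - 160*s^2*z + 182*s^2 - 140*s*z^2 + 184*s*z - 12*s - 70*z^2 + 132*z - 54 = -20*s^3 + s^2*(176 - 160*z) + s*(-140*z^2 + 2*z + 249) - 210*z^2 + 363*z - 90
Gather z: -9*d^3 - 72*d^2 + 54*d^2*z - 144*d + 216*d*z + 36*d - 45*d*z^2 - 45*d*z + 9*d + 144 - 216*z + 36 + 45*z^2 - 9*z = -9*d^3 - 72*d^2 - 99*d + z^2*(45 - 45*d) + z*(54*d^2 + 171*d - 225) + 180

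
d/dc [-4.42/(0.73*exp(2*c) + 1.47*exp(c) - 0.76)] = (6.4532*exp(c) + 6.4974)*exp(c)/(0.73*exp(2*c) + 1.47*exp(c) - 0.76)^2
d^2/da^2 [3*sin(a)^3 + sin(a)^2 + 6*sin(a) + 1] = -27*sin(a)^3 - 4*sin(a)^2 + 12*sin(a) + 2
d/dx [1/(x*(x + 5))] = (-2*x - 5)/(x^2*(x^2 + 10*x + 25))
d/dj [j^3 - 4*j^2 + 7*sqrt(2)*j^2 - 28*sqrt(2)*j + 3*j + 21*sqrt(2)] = 3*j^2 - 8*j + 14*sqrt(2)*j - 28*sqrt(2) + 3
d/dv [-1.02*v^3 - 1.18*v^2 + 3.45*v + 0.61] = -3.06*v^2 - 2.36*v + 3.45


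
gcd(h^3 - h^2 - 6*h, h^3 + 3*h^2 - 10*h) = h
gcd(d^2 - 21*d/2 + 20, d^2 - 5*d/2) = d - 5/2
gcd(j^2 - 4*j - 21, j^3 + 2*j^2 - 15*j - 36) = j + 3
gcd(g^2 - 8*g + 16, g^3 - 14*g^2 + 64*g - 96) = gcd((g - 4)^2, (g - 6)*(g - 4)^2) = g^2 - 8*g + 16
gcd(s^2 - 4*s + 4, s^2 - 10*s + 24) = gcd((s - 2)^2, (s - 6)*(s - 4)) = 1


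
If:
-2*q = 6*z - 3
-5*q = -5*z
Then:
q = 3/8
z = 3/8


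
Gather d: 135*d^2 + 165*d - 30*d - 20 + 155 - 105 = 135*d^2 + 135*d + 30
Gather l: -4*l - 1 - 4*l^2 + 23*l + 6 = -4*l^2 + 19*l + 5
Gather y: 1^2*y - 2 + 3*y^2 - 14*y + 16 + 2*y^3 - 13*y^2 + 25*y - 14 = 2*y^3 - 10*y^2 + 12*y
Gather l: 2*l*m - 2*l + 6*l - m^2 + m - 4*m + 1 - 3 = l*(2*m + 4) - m^2 - 3*m - 2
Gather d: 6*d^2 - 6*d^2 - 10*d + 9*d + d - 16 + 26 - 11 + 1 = 0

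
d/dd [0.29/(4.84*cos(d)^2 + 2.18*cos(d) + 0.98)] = (2.8072*cos(d) + 0.6322)*sin(d)/(4.84*cos(d)^2 + 2.18*cos(d) + 0.98)^2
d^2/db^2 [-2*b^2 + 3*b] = -4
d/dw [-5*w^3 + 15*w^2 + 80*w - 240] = -15*w^2 + 30*w + 80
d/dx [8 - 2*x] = -2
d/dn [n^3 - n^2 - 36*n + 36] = 3*n^2 - 2*n - 36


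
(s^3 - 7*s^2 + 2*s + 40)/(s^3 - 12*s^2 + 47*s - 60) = (s + 2)/(s - 3)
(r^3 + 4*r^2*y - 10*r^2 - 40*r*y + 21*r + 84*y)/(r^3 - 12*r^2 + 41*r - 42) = (r + 4*y)/(r - 2)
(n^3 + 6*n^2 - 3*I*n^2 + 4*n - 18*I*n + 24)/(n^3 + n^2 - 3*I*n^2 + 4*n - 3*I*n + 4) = (n + 6)/(n + 1)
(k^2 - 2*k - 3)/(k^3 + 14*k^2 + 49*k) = (k^2 - 2*k - 3)/(k*(k^2 + 14*k + 49))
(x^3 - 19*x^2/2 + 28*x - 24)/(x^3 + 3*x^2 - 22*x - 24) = (x^2 - 11*x/2 + 6)/(x^2 + 7*x + 6)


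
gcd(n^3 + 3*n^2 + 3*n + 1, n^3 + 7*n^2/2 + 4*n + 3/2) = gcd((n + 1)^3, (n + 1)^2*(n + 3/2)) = n^2 + 2*n + 1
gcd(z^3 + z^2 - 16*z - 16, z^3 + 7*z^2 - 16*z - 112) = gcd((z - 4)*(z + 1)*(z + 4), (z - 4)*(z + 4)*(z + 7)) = z^2 - 16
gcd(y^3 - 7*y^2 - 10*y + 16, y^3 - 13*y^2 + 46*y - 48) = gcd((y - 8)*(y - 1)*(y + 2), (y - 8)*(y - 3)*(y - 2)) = y - 8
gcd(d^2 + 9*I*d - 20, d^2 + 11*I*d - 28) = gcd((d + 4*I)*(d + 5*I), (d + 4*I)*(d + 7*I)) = d + 4*I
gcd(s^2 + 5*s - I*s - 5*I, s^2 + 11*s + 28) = 1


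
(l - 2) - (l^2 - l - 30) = -l^2 + 2*l + 28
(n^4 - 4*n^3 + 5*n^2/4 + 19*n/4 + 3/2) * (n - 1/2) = n^5 - 9*n^4/2 + 13*n^3/4 + 33*n^2/8 - 7*n/8 - 3/4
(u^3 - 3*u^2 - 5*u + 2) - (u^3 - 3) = -3*u^2 - 5*u + 5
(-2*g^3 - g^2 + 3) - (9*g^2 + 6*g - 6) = -2*g^3 - 10*g^2 - 6*g + 9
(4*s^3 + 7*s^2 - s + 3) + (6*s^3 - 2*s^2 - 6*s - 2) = 10*s^3 + 5*s^2 - 7*s + 1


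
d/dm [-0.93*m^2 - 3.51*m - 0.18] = -1.86*m - 3.51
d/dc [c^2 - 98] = 2*c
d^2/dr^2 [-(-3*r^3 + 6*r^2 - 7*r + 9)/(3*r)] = 2 - 6/r^3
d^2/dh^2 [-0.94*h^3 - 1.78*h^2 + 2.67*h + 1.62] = -5.64*h - 3.56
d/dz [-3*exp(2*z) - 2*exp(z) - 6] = (-6*exp(z) - 2)*exp(z)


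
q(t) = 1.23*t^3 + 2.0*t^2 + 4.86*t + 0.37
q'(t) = 3.69*t^2 + 4.0*t + 4.86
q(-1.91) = -10.19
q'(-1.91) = 10.68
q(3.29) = 81.81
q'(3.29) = 57.96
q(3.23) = 78.38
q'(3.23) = 56.28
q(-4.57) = -97.47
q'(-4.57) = 63.65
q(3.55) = 97.86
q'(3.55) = 65.56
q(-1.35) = -5.57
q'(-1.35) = 6.19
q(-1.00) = -3.72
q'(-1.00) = 4.55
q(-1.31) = -5.33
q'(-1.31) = 5.95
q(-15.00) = -3773.78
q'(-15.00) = 775.11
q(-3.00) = -29.42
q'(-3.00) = 26.07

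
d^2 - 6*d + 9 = (d - 3)^2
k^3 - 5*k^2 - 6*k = k*(k - 6)*(k + 1)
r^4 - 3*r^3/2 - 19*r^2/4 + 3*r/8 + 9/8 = (r - 3)*(r - 1/2)*(r + 1/2)*(r + 3/2)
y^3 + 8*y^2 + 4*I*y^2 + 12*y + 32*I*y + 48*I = (y + 2)*(y + 6)*(y + 4*I)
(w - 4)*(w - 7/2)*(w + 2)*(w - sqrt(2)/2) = w^4 - 11*w^3/2 - sqrt(2)*w^3/2 - w^2 + 11*sqrt(2)*w^2/4 + sqrt(2)*w/2 + 28*w - 14*sqrt(2)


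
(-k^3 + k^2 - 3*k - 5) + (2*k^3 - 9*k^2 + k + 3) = k^3 - 8*k^2 - 2*k - 2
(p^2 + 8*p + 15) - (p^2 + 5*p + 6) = 3*p + 9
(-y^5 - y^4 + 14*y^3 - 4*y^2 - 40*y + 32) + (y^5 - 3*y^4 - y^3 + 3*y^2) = -4*y^4 + 13*y^3 - y^2 - 40*y + 32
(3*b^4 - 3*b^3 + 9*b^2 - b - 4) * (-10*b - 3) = -30*b^5 + 21*b^4 - 81*b^3 - 17*b^2 + 43*b + 12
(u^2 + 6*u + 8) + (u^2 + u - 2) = 2*u^2 + 7*u + 6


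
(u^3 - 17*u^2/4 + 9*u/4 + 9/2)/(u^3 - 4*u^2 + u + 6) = (u + 3/4)/(u + 1)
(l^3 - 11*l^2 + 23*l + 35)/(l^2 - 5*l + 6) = (l^3 - 11*l^2 + 23*l + 35)/(l^2 - 5*l + 6)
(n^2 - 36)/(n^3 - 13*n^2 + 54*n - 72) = (n + 6)/(n^2 - 7*n + 12)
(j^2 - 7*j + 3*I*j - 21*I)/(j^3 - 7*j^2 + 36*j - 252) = (j + 3*I)/(j^2 + 36)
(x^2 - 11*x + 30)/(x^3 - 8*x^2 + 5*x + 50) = (x - 6)/(x^2 - 3*x - 10)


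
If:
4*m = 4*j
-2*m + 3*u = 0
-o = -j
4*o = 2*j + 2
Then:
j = 1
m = 1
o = 1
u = 2/3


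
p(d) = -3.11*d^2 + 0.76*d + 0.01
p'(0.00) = 0.76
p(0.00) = 0.01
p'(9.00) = -55.22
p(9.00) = -245.06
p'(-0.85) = 6.05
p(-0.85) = -2.88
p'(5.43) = -33.01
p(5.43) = -87.56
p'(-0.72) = 5.24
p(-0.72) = -2.15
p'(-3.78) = 24.27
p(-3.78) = -47.30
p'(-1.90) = 12.58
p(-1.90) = -12.66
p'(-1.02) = 7.10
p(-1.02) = -4.00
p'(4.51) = -27.29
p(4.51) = -59.82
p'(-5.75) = 36.52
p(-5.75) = -107.18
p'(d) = 0.76 - 6.22*d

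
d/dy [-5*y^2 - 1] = -10*y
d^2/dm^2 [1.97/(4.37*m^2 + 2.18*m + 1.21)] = (-75.241786*m^2 - 37.534804*m + 1.97*(8.74*m + 2.18)*(17.48*m + 4.36) - 20.833538)/(4.37*m^2 + 2.18*m + 1.21)^3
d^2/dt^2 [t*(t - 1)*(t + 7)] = 6*t + 12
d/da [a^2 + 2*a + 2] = 2*a + 2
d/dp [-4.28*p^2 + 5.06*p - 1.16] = 5.06 - 8.56*p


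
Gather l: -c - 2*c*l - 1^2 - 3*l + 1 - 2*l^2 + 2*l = -c - 2*l^2 + l*(-2*c - 1)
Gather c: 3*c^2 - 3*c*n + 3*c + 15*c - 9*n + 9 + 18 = 3*c^2 + c*(18 - 3*n) - 9*n + 27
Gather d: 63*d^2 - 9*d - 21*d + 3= 63*d^2 - 30*d + 3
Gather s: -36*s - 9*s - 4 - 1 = -45*s - 5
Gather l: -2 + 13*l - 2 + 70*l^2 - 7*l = 70*l^2 + 6*l - 4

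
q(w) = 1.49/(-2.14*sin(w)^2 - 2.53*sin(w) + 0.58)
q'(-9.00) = -0.66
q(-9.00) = 1.18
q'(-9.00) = -0.66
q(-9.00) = 1.18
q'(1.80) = -0.15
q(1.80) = -0.38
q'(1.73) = -0.10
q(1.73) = -0.37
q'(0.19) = 7305.20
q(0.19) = 57.62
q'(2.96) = -1704.16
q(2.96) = 27.96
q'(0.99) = 0.54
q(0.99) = -0.49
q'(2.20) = -0.64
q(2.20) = -0.52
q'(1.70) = -0.08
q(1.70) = -0.37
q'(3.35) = -2.34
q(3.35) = 1.47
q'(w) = 1.49*(4.28*sin(w)*cos(w) + 2.53*cos(w))/(-2.14*sin(w)^2 - 2.53*sin(w) + 0.58)^2 = (6.3772*sin(w) + 3.7697)*cos(w)/(2.14*sin(w)^2 + 2.53*sin(w) - 0.58)^2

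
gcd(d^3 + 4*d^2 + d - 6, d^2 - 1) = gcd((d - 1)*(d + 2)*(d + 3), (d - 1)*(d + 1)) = d - 1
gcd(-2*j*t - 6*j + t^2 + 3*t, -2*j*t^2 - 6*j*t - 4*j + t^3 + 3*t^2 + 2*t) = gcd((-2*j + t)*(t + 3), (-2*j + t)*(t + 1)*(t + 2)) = -2*j + t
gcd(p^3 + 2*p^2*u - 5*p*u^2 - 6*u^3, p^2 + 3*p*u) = p + 3*u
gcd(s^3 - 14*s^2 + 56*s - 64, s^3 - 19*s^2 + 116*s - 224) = s^2 - 12*s + 32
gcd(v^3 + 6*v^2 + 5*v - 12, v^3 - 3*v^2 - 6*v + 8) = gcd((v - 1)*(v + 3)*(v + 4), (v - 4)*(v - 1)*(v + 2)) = v - 1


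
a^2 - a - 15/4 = (a - 5/2)*(a + 3/2)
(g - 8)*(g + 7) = g^2 - g - 56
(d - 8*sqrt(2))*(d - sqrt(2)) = d^2 - 9*sqrt(2)*d + 16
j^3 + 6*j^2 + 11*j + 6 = (j + 1)*(j + 2)*(j + 3)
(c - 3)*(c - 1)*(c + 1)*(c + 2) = c^4 - c^3 - 7*c^2 + c + 6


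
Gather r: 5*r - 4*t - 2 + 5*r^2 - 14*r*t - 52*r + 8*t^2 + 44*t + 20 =5*r^2 + r*(-14*t - 47) + 8*t^2 + 40*t + 18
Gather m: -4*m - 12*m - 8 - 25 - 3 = -16*m - 36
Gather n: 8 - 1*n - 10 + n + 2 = 0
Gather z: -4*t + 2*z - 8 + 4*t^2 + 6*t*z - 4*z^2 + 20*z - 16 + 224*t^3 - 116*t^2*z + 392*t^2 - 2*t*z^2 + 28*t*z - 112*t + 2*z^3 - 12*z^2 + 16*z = 224*t^3 + 396*t^2 - 116*t + 2*z^3 + z^2*(-2*t - 16) + z*(-116*t^2 + 34*t + 38) - 24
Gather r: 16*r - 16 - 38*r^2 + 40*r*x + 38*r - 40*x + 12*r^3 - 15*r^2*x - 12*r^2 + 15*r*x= 12*r^3 + r^2*(-15*x - 50) + r*(55*x + 54) - 40*x - 16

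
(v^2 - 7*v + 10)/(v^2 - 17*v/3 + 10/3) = 3*(v - 2)/(3*v - 2)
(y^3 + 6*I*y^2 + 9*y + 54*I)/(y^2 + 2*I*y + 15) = (y^2 + 9*I*y - 18)/(y + 5*I)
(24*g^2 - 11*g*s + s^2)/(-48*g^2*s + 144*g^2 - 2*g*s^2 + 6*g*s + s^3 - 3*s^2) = (-3*g + s)/(6*g*s - 18*g + s^2 - 3*s)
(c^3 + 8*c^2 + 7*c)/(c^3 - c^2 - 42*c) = (c^2 + 8*c + 7)/(c^2 - c - 42)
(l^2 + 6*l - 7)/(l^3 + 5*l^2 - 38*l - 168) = (l - 1)/(l^2 - 2*l - 24)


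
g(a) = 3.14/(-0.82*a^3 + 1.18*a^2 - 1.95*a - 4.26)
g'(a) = 3.14*(2.46*a^2 - 2.36*a + 1.95)/(-0.82*a^3 + 1.18*a^2 - 1.95*a - 4.26)^2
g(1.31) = -0.47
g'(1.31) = 0.22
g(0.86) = -0.56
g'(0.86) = 0.18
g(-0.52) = -1.12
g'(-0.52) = 1.53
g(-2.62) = 0.13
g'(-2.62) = 0.14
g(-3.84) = 0.05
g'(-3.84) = 0.03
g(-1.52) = 0.73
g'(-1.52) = 1.90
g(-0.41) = -0.98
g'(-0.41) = 1.02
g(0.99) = -0.54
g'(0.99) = 0.19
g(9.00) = -0.01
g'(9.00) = 0.00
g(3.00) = -0.15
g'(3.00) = 0.11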